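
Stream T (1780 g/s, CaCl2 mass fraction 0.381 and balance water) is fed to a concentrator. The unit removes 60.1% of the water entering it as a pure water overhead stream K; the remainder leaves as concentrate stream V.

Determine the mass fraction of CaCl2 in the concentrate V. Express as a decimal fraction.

CaCl2 is not removed: 1780×0.381 = 678.18 g/s of CaCl2 enters V.
water entering = 1780×0.619 = 1101.8 g/s; overhead removed = 0.601×1101.8 = 662.19 g/s.
Concentrate = 1780 − 662.19 = 1117.8 g/s.
Mass fraction = 678.18/1117.8 = 0.607.

0.607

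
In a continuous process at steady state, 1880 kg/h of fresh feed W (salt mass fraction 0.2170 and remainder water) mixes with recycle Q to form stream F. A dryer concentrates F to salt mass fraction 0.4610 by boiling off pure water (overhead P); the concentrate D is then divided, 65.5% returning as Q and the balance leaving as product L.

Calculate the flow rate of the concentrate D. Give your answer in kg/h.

2565 kg/h

Overall salt balance (none leaves overhead): salt in fresh feed = salt in product, i.e. 1880×0.217 = (1−0.655)·D·0.461.
D = 407.96/(0.461×0.345) = 2565.1 kg/h.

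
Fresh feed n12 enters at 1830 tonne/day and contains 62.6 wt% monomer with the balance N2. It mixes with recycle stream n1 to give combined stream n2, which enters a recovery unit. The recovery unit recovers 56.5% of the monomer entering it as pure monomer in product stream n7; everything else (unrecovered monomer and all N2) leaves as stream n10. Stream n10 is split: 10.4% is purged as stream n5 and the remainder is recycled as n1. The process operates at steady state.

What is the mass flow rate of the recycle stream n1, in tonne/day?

N2 enters only via n12 and leaves only via the purge: 1830×0.374 = 0.104×(N2 in n10), and the recovery unit passes all N2, so N2 in n2 = N2 in n10 = 6581 tonne/day.
monomer in n2: m_A = 1830×0.626 + (1−0.104)·(1−0.565)·m_A, so m_A = 1145.6/0.6102 = 1877.3 tonne/day.
n10 = (1−0.565)×1877.3 + 6581 = 7397.6 tonne/day.
Recycle n1 = (1−0.104)×7397.6 = 6628.2 tonne/day.

6628 tonne/day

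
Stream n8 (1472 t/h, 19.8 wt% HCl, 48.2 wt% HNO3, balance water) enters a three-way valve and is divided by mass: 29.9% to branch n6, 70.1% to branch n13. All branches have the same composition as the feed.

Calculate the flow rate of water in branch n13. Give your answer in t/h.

330.2 t/h

Branch n13 total = 0.701×1472 = 1031.9 t/h.
water in n13 = 0.320×1031.9 = 330.2 t/h.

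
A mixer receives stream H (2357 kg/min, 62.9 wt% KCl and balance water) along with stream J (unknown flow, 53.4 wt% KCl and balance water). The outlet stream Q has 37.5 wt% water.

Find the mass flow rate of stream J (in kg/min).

Let J be the unknown flow. Total out = 2357 + J.
water balance: 874.45 + 0.466·J = 0.375·(2357 + J)
(0.466 − 0.375)·J = 0.375×2357 − 874.45 = 9.428
J = 9.428 / 0.091 = 103.6 kg/min

103.6 kg/min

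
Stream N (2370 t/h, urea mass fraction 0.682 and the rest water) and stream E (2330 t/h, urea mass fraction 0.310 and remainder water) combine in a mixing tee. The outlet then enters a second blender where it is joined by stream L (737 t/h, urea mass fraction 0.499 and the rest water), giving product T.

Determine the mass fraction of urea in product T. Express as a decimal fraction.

Overall, product flow = 5437 t/h.
urea in = 2370×0.682 + 2330×0.310 + 737×0.499 = 2706.4 t/h.
urea fraction in T = 0.498.

0.498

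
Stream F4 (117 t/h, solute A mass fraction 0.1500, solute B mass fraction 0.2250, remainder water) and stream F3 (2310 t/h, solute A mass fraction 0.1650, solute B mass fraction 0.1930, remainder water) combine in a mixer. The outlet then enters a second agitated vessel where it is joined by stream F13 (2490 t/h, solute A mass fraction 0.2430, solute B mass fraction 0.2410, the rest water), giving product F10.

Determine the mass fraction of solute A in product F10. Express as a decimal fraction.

Overall, product flow = 4917 t/h.
solute A in = 117×0.150 + 2310×0.165 + 2490×0.243 = 1003.8 t/h.
solute A fraction in F10 = 0.2041.

0.2041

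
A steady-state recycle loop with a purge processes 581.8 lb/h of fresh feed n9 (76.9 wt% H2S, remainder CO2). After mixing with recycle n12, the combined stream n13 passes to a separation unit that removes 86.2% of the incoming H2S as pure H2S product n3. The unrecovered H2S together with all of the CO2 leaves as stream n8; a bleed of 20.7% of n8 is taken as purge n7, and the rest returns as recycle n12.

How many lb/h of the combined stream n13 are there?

CO2 enters only via n9 and leaves only via the purge: 581.8×0.231 = 0.207×(CO2 in n8), and the separation unit passes all CO2, so CO2 in n13 = CO2 in n8 = 649.26 lb/h.
H2S in n13: m_A = 581.8×0.769 + (1−0.207)·(1−0.862)·m_A, so m_A = 447.4/0.8906 = 502.38 lb/h.
n13 = 502.38 + 649.26 = 1151.6 lb/h.

1152 lb/h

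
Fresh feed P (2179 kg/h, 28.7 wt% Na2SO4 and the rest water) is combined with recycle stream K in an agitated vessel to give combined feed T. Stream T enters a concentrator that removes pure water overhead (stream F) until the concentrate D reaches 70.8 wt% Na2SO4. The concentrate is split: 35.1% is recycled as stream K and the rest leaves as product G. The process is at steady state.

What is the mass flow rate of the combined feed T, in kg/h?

2657 kg/h

Overall Na2SO4 balance (none leaves overhead): Na2SO4 in fresh feed = Na2SO4 in product, i.e. 2179×0.287 = (1−0.351)·D·0.708.
D = 625.37/(0.708×0.649) = 1361 kg/h.
Recycle K = 0.351×1361 = 477.71 kg/h.
Combined feed T = 2179 + 477.71 = 2656.7 kg/h.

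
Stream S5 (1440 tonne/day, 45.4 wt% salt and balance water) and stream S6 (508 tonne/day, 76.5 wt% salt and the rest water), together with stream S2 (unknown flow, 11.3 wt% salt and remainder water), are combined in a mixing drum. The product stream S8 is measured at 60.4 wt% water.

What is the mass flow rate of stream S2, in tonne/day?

Let S2 be the unknown flow. Total out = 1948 + S2.
water balance: 905.62 + 0.887·S2 = 0.604·(1948 + S2)
(0.887 − 0.604)·S2 = 0.604×1948 − 905.62 = 270.97
S2 = 270.97 / 0.283 = 957.5 tonne/day

957.5 tonne/day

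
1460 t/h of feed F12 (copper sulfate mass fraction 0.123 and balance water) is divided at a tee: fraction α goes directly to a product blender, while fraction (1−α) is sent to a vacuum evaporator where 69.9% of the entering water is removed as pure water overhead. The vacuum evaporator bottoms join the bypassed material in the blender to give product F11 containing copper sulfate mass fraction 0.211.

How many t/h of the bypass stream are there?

All 1460×0.123 = 179.58 t/h of copper sulfate reaches F11, so F11 = 179.58/0.211 = 851.09 t/h and vapour = 608.91 t/h.
The evaporator receives (1−α)·1460 of feed at 0.877 water and removes 0.699 of that water:
0.699×0.877×(1−α)×1460 = 608.91
(1−α) = 608.91/895.01 = 0.6803;  α = 0.3197.
Bypass flow = 0.3197×1460 = 466.71 t/h.

466.7 t/h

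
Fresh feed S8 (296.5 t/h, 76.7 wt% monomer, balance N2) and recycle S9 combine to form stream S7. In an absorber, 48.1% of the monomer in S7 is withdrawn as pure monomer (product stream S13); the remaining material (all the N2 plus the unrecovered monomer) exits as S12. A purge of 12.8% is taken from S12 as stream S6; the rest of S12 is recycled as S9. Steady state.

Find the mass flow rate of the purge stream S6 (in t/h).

96.68 t/h

N2 enters only via S8 and leaves only via the purge: 296.5×0.233 = 0.128×(N2 in S12), and the absorber passes all N2, so N2 in S7 = N2 in S12 = 539.72 t/h.
monomer in S7: m_A = 296.5×0.767 + (1−0.128)·(1−0.481)·m_A, so m_A = 227.42/0.5474 = 415.42 t/h.
S12 = (1−0.481)×415.42 + 539.72 = 755.33 t/h.
Purge S6 = 0.128×755.33 = 96.682 t/h.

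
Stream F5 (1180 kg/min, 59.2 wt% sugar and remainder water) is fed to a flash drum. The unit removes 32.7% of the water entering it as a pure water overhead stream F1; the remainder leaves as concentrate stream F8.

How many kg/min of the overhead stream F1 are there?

water entering = 1180×0.408 = 481.44 kg/min; overhead removed = 0.327×481.44 = 157.43 kg/min.

157.4 kg/min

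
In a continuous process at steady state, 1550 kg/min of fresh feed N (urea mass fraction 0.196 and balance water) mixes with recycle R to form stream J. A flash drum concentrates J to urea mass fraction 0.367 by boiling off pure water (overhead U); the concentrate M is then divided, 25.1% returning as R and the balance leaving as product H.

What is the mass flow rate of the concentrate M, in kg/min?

1105 kg/min

Overall urea balance (none leaves overhead): urea in fresh feed = urea in product, i.e. 1550×0.196 = (1−0.251)·M·0.367.
M = 303.8/(0.367×0.749) = 1105.2 kg/min.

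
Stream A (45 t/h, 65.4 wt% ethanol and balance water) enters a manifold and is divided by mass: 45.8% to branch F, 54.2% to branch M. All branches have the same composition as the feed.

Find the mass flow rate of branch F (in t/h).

Branch F flow = 0.458×45 = 20.61 t/h.

20.61 t/h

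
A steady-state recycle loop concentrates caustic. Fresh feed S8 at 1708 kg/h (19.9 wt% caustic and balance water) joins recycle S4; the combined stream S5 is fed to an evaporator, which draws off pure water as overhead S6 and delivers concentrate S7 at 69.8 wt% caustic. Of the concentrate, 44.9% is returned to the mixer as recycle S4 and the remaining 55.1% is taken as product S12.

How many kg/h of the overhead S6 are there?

1221 kg/h

Overall caustic balance (none leaves overhead): caustic in fresh feed = caustic in product, i.e. 1708×0.199 = (1−0.449)·S7·0.698.
S7 = 339.89/(0.698×0.551) = 883.76 kg/h.
Recycle S4 = 0.449×883.76 = 396.81 kg/h.
Combined feed S5 = 1708 + 396.81 = 2104.8 kg/h.
Overhead S6 = S5 − S7 = 2104.8 − 883.76 = 1221 kg/h.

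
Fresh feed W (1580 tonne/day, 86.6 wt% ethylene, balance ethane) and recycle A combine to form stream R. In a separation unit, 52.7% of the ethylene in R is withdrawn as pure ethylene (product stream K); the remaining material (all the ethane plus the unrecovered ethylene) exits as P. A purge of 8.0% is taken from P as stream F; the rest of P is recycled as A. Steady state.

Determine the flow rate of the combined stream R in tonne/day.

5069 tonne/day

ethane enters only via W and leaves only via the purge: 1580×0.134 = 0.080×(ethane in P), and the separation unit passes all ethane, so ethane in R = ethane in P = 2646.5 tonne/day.
ethylene in R: m_A = 1580×0.866 + (1−0.080)·(1−0.527)·m_A, so m_A = 1368.3/0.5648 = 2422.4 tonne/day.
R = 2422.4 + 2646.5 = 5068.9 tonne/day.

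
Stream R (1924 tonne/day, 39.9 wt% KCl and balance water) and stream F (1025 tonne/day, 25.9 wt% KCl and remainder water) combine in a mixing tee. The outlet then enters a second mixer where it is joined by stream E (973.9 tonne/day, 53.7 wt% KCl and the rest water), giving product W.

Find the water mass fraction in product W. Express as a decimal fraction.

Overall, product flow = 3922.9 tonne/day.
water in = 1924×0.601 + 1025×0.741 + 973.9×0.463 = 2366.8 tonne/day.
water fraction in W = 0.603.

0.603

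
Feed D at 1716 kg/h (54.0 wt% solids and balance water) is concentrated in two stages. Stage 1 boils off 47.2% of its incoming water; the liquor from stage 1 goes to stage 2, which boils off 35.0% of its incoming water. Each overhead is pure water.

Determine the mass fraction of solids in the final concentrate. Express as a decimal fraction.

0.7738

water in feed = 1716×0.460 = 789.36 kg/h.
After stage 1: water left = (1−0.472)×789.36 = 416.78; stream total = 1343.4 kg/h.
After stage 2: water left = (1−0.350)×416.78 = 270.91; final concentrate = 1197.5 kg/h.
solids fraction = 926.64/1197.5 = 0.7738.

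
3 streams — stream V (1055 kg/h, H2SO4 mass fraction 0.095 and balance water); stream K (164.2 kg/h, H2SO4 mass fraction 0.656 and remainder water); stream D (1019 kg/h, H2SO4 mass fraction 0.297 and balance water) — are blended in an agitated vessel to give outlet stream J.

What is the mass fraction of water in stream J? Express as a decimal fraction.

0.772

Total flow out = 1055 + 164.2 + 1019 = 2238.2 kg/h.
water in = 1055×0.905 + 164.2×0.344 + 1019×0.703 = 1727.6 kg/h.
water mass fraction in J = 1727.6/2238.2 = 0.772.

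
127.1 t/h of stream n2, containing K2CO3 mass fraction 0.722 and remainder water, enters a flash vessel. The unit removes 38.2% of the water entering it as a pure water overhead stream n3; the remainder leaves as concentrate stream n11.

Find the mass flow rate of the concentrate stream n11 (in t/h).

water entering = 127.1×0.278 = 35.334 t/h; overhead removed = 0.382×35.334 = 13.498 t/h.
Concentrate = 127.1 − 13.498 = 113.6 t/h.

113.6 t/h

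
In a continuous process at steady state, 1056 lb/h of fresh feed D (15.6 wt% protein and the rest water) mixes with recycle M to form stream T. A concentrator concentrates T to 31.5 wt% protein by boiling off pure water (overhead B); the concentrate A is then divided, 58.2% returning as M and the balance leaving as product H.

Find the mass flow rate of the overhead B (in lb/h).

533 lb/h

Overall protein balance (none leaves overhead): protein in fresh feed = protein in product, i.e. 1056×0.156 = (1−0.582)·A·0.315.
A = 164.74/(0.315×0.418) = 1251.1 lb/h.
Recycle M = 0.582×1251.1 = 728.16 lb/h.
Combined feed T = 1056 + 728.16 = 1784.2 lb/h.
Overhead B = T − A = 1784.2 − 1251.1 = 533.03 lb/h.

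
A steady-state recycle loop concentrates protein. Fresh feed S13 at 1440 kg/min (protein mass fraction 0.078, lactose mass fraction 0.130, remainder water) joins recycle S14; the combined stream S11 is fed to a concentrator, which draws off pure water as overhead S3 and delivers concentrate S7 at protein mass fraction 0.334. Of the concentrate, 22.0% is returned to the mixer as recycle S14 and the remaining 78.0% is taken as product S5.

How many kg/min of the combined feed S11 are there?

1535 kg/min

Overall protein balance (none leaves overhead): protein in fresh feed = protein in product, i.e. 1440×0.078 = (1−0.220)·S7·0.334.
S7 = 112.32/(0.334×0.780) = 431.14 kg/min.
Recycle S14 = 0.220×431.14 = 94.85 kg/min.
Combined feed S11 = 1440 + 94.85 = 1534.9 kg/min.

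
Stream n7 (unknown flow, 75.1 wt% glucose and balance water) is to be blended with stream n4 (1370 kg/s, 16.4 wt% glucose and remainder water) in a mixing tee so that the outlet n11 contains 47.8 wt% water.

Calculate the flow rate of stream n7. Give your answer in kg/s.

2142 kg/s

Let n7 be the unknown flow. Total out = 1370 + n7.
water balance: 1145.3 + 0.249·n7 = 0.478·(1370 + n7)
(0.249 − 0.478)·n7 = 0.478×1370 − 1145.3 = -490.46
n7 = -490.46 / -0.229 = 2141.7 kg/s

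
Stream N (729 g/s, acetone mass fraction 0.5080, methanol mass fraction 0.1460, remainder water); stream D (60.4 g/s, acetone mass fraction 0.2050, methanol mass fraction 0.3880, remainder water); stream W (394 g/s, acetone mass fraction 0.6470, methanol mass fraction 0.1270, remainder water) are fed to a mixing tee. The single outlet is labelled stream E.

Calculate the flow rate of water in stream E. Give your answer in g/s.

365.9 g/s

water out = water in = 729×0.346 + 60.4×0.407 + 394×0.226 = 365.86 g/s.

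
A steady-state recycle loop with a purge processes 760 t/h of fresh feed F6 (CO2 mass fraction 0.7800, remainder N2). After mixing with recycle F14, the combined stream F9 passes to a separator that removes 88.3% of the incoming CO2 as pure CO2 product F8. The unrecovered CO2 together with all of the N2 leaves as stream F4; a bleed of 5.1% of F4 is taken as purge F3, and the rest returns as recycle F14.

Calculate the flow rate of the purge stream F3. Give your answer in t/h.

171.2 t/h

N2 enters only via F6 and leaves only via the purge: 760×0.220 = 0.051×(N2 in F4), and the separator passes all N2, so N2 in F9 = N2 in F4 = 3278.4 t/h.
CO2 in F9: m_A = 760×0.780 + (1−0.051)·(1−0.883)·m_A, so m_A = 592.8/0.8890 = 666.84 t/h.
F4 = (1−0.883)×666.84 + 3278.4 = 3356.5 t/h.
Purge F3 = 0.051×3356.5 = 171.18 t/h.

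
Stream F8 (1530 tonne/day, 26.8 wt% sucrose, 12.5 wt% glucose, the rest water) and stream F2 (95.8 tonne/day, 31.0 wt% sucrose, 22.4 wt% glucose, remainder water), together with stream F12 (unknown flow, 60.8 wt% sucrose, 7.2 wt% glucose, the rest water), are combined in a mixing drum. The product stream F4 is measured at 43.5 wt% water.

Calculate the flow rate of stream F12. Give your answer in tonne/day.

2314 tonne/day

Let F12 be the unknown flow. Total out = 1625.8 + F12.
water balance: 973.35 + 0.320·F12 = 0.435·(1625.8 + F12)
(0.320 − 0.435)·F12 = 0.435×1625.8 − 973.35 = -266.13
F12 = -266.13 / -0.115 = 2314.2 tonne/day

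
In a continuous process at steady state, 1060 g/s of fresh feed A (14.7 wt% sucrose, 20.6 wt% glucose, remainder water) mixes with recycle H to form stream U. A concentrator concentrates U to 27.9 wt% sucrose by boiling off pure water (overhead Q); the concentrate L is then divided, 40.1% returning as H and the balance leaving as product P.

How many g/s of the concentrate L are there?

932.4 g/s

Overall sucrose balance (none leaves overhead): sucrose in fresh feed = sucrose in product, i.e. 1060×0.147 = (1−0.401)·L·0.279.
L = 155.82/(0.279×0.599) = 932.38 g/s.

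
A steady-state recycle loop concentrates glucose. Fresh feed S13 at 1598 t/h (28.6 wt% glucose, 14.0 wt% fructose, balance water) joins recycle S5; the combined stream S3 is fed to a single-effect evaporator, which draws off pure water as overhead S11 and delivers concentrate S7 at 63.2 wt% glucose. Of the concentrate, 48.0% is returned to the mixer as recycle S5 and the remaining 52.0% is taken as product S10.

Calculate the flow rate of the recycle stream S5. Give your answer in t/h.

667.5 t/h

Overall glucose balance (none leaves overhead): glucose in fresh feed = glucose in product, i.e. 1598×0.286 = (1−0.480)·S7·0.632.
S7 = 457.03/(0.632×0.520) = 1390.7 t/h.
Recycle S5 = 0.480×1390.7 = 667.52 t/h.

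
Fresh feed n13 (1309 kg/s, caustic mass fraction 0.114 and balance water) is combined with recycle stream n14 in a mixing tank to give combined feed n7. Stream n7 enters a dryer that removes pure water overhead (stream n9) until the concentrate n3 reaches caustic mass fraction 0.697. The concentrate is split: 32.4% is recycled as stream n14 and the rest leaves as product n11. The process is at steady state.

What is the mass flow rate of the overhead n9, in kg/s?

Overall caustic balance (none leaves overhead): caustic in fresh feed = caustic in product, i.e. 1309×0.114 = (1−0.324)·n3·0.697.
n3 = 149.23/(0.697×0.676) = 316.71 kg/s.
Recycle n14 = 0.324×316.71 = 102.61 kg/s.
Combined feed n7 = 1309 + 102.61 = 1411.6 kg/s.
Overhead n9 = n7 − n3 = 1411.6 − 316.71 = 1094.9 kg/s.

1095 kg/s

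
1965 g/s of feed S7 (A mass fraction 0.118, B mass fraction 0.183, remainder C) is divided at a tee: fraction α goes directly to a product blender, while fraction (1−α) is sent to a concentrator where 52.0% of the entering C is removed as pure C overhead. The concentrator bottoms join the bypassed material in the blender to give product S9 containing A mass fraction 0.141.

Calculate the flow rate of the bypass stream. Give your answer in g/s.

1083 g/s

All 1965×0.118 = 231.87 g/s of A reaches S9, so S9 = 231.87/0.141 = 1644.5 g/s and vapour = 320.53 g/s.
The evaporator receives (1−α)·1965 of feed at 0.699 C and removes 0.520 of that C:
0.520×0.699×(1−α)×1965 = 320.53
(1−α) = 320.53/714.24 = 0.4488;  α = 0.5512.
Bypass flow = 0.5512×1965 = 1083.2 g/s.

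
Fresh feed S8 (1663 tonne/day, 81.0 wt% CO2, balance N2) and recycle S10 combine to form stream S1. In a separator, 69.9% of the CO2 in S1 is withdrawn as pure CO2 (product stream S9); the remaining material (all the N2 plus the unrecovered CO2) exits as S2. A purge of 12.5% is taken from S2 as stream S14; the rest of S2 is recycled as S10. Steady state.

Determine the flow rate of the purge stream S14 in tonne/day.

384.8 tonne/day

N2 enters only via S8 and leaves only via the purge: 1663×0.190 = 0.125×(N2 in S2), and the separator passes all N2, so N2 in S1 = N2 in S2 = 2527.8 tonne/day.
CO2 in S1: m_A = 1663×0.810 + (1−0.125)·(1−0.699)·m_A, so m_A = 1347/0.7366 = 1828.7 tonne/day.
S2 = (1−0.699)×1828.7 + 2527.8 = 3078.2 tonne/day.
Purge S14 = 0.125×3078.2 = 384.77 tonne/day.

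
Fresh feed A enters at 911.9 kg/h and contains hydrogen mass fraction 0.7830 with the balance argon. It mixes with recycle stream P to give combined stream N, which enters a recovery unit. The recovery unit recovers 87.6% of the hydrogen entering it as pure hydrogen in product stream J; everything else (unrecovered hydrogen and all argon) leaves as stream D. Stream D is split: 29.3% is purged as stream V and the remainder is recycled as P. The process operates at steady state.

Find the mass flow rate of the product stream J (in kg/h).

685.6 kg/h

hydrogen in N: m_A = 911.9×0.783 + (1−0.293)·(1−0.876)·m_A, so m_A = 714.02/0.9123 = 782.63 kg/h.
Product J = 0.876×782.63 = 685.58 kg/h.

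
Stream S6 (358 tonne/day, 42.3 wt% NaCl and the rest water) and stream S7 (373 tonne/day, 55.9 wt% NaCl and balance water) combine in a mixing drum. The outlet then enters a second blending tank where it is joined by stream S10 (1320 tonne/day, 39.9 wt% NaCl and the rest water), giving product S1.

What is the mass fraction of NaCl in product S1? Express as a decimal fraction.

0.4323

Overall, product flow = 2051 tonne/day.
NaCl in = 358×0.423 + 373×0.559 + 1320×0.399 = 886.62 tonne/day.
NaCl fraction in S1 = 0.4323.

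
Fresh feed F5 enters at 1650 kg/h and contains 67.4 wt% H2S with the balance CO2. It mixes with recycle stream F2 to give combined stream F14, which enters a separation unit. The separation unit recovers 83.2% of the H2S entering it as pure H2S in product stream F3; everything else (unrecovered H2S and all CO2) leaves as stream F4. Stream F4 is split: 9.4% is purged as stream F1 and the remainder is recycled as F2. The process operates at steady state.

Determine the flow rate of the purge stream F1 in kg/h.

558.6 kg/h

CO2 enters only via F5 and leaves only via the purge: 1650×0.326 = 0.094×(CO2 in F4), and the separation unit passes all CO2, so CO2 in F14 = CO2 in F4 = 5722.3 kg/h.
H2S in F14: m_A = 1650×0.674 + (1−0.094)·(1−0.832)·m_A, so m_A = 1112.1/0.8478 = 1311.8 kg/h.
F4 = (1−0.832)×1311.8 + 5722.3 = 5942.7 kg/h.
Purge F1 = 0.094×5942.7 = 558.62 kg/h.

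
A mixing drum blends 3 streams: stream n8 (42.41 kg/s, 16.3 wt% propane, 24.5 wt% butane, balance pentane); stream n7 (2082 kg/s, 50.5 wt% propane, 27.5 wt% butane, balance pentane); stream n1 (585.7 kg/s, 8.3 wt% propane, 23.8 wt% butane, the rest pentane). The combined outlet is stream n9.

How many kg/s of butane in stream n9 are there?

butane out = butane in = 42.41×0.245 + 2082×0.275 + 585.7×0.238 = 722.34 kg/s.

722.3 kg/s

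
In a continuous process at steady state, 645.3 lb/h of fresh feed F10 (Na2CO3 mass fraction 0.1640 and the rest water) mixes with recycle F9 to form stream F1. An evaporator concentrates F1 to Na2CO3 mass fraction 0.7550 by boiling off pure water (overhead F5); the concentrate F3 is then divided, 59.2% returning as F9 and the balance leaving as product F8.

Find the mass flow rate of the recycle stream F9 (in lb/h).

Overall Na2CO3 balance (none leaves overhead): Na2CO3 in fresh feed = Na2CO3 in product, i.e. 645.3×0.164 = (1−0.592)·F3·0.755.
F3 = 105.83/(0.755×0.408) = 343.56 lb/h.
Recycle F9 = 0.592×343.56 = 203.39 lb/h.

203.4 lb/h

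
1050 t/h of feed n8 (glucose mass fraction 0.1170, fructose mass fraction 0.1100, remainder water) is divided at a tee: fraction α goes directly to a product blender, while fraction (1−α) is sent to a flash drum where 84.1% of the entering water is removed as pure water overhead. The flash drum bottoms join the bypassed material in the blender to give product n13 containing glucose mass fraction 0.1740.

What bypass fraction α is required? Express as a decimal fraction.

All 1050×0.117 = 122.85 t/h of glucose reaches n13, so n13 = 122.85/0.174 = 706.03 t/h and vapour = 343.97 t/h.
The evaporator receives (1−α)·1050 of feed at 0.773 water and removes 0.841 of that water:
0.841×0.773×(1−α)×1050 = 343.97
(1−α) = 343.97/682.6 = 0.5039;  α = 0.4961.

0.496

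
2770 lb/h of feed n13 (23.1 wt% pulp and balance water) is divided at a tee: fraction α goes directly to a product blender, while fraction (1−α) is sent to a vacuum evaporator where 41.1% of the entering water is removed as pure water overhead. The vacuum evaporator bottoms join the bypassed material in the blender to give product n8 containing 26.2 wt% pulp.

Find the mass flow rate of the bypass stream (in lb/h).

1733 lb/h

All 2770×0.231 = 639.87 lb/h of pulp reaches n8, so n8 = 639.87/0.262 = 2442.3 lb/h and vapour = 327.75 lb/h.
The evaporator receives (1−α)·2770 of feed at 0.769 water and removes 0.411 of that water:
0.411×0.769×(1−α)×2770 = 327.75
(1−α) = 327.75/875.48 = 0.3744;  α = 0.6256.
Bypass flow = 0.6256×2770 = 1733 lb/h.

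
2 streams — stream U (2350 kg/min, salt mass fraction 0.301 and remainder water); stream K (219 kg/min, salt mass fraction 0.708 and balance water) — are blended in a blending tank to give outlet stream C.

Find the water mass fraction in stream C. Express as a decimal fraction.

0.664

Total flow out = 2350 + 219 = 2569 kg/min.
water in = 2350×0.699 + 219×0.292 = 1706.6 kg/min.
water mass fraction in C = 1706.6/2569 = 0.664.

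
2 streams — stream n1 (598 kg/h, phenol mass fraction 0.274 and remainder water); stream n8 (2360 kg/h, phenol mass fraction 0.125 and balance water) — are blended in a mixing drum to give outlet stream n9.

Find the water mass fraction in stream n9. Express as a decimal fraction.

0.845

Total flow out = 598 + 2360 = 2958 kg/h.
water in = 598×0.726 + 2360×0.875 = 2499.1 kg/h.
water mass fraction in n9 = 2499.1/2958 = 0.845.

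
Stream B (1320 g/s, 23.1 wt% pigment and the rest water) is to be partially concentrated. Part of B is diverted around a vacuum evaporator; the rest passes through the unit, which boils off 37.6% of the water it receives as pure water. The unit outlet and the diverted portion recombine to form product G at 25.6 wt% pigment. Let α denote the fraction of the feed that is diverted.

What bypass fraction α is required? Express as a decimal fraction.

All 1320×0.231 = 304.92 g/s of pigment reaches G, so G = 304.92/0.256 = 1191.1 g/s and vapour = 128.91 g/s.
The evaporator receives (1−α)·1320 of feed at 0.769 water and removes 0.376 of that water:
0.376×0.769×(1−α)×1320 = 128.91
(1−α) = 128.91/381.67 = 0.3377;  α = 0.6623.

0.662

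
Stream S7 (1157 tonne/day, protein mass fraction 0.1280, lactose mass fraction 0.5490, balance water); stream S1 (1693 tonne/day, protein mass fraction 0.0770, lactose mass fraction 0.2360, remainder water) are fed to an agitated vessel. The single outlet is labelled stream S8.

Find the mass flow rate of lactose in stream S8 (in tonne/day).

lactose out = lactose in = 1157×0.549 + 1693×0.236 = 1034.7 tonne/day.

1035 tonne/day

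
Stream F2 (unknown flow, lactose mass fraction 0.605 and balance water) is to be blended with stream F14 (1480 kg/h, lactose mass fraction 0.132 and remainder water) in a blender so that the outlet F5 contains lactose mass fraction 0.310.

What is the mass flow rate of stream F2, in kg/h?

Let F2 be the unknown flow. Total out = 1480 + F2.
lactose balance: 195.36 + 0.605·F2 = 0.310·(1480 + F2)
(0.605 − 0.310)·F2 = 0.310×1480 − 195.36 = 263.44
F2 = 263.44 / 0.295 = 893.02 kg/h

893 kg/h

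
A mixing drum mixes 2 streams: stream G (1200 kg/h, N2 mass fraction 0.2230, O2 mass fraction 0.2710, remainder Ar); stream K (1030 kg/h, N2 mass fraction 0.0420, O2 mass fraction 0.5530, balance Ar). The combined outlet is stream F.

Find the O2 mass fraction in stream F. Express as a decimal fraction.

Total flow out = 1200 + 1030 = 2230 kg/h.
O2 in = 1200×0.271 + 1030×0.553 = 894.79 kg/h.
O2 mass fraction in F = 894.79/2230 = 0.4013.

0.4013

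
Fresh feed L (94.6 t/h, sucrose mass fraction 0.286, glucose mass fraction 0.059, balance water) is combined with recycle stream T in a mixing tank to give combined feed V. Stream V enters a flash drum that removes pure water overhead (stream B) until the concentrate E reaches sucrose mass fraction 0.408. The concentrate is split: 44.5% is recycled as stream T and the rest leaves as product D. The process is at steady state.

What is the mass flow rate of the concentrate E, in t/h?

Overall sucrose balance (none leaves overhead): sucrose in fresh feed = sucrose in product, i.e. 94.6×0.286 = (1−0.445)·E·0.408.
E = 27.056/(0.408×0.555) = 119.48 t/h.

119.5 t/h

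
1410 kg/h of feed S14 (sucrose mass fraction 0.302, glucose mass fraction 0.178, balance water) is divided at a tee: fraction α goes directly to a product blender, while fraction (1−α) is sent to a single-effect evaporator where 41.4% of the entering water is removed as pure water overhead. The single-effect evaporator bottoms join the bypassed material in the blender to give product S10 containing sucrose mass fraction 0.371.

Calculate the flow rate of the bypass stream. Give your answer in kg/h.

All 1410×0.302 = 425.82 kg/h of sucrose reaches S10, so S10 = 425.82/0.371 = 1147.8 kg/h and vapour = 262.24 kg/h.
The evaporator receives (1−α)·1410 of feed at 0.520 water and removes 0.414 of that water:
0.414×0.520×(1−α)×1410 = 262.24
(1−α) = 262.24/303.54 = 0.8639;  α = 0.1361.
Bypass flow = 0.1361×1410 = 191.88 kg/h.

191.9 kg/h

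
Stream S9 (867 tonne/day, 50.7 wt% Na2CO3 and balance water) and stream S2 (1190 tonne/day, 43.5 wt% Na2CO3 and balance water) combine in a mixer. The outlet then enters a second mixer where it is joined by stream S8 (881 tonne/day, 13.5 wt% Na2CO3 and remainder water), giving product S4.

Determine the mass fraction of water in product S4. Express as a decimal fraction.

0.634

Overall, product flow = 2938 tonne/day.
water in = 867×0.493 + 1190×0.565 + 881×0.865 = 1861.8 tonne/day.
water fraction in S4 = 0.634.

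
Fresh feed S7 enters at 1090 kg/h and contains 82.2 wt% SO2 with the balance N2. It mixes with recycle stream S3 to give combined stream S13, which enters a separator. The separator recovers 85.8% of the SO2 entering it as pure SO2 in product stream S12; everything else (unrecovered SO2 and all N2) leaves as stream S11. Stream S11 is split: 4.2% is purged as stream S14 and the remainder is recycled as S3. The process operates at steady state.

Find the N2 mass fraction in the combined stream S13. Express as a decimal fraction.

0.8167

N2 enters only via S7 and leaves only via the purge: 1090×0.178 = 0.042×(N2 in S11), and the separator passes all N2, so N2 in S13 = N2 in S11 = 4619.5 kg/h.
SO2 in S13: m_A = 1090×0.822 + (1−0.042)·(1−0.858)·m_A, so m_A = 895.98/0.8640 = 1037.1 kg/h.
S13 = 1037.1 + 4619.5 = 5656.6 kg/h.
N2 fraction in S13 = 4619.5/5656.6 = 0.8167.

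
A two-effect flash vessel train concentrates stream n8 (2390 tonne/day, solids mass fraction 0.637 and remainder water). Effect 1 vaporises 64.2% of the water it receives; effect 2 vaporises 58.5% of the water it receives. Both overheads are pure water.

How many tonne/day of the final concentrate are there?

1651 tonne/day

water in feed = 2390×0.363 = 867.57 tonne/day.
After stage 1: water left = (1−0.642)×867.57 = 310.59; stream total = 1833 tonne/day.
After stage 2: water left = (1−0.585)×310.59 = 128.89; final concentrate = 1651.3 tonne/day.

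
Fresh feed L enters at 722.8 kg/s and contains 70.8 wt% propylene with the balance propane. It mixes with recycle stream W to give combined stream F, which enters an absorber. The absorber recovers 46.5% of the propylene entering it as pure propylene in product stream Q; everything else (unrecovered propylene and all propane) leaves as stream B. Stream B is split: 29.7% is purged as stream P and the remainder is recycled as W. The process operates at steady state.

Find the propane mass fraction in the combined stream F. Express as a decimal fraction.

0.464

propane enters only via L and leaves only via the purge: 722.8×0.292 = 0.297×(propane in B), and the absorber passes all propane, so propane in F = propane in B = 710.63 kg/s.
propylene in F: m_A = 722.8×0.708 + (1−0.297)·(1−0.465)·m_A, so m_A = 511.74/0.6239 = 820.24 kg/s.
F = 820.24 + 710.63 = 1530.9 kg/s.
propane fraction in F = 710.63/1530.9 = 0.464.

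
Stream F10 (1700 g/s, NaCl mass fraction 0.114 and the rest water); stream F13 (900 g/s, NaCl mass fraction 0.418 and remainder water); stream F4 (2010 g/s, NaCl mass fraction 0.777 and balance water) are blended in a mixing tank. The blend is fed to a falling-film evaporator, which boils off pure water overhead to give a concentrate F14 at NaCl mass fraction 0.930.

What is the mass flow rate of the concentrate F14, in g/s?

NaCl entering = 1700×0.114 + 900×0.418 + 2010×0.777 = 2131.8 g/s.
All NaCl reports to F14, so F14 = 2131.8/0.930 = 2292.2 g/s.

2292 g/s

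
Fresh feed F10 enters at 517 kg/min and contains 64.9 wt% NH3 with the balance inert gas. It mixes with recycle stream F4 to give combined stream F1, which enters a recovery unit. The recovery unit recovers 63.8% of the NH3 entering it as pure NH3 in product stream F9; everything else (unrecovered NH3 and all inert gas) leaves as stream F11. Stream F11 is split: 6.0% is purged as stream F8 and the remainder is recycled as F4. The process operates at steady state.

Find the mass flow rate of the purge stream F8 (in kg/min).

inert gas enters only via F10 and leaves only via the purge: 517×0.351 = 0.060×(inert gas in F11), and the recovery unit passes all inert gas, so inert gas in F1 = inert gas in F11 = 3024.4 kg/min.
NH3 in F1: m_A = 517×0.649 + (1−0.060)·(1−0.638)·m_A, so m_A = 335.53/0.6597 = 508.6 kg/min.
F11 = (1−0.638)×508.6 + 3024.4 = 3208.6 kg/min.
Purge F8 = 0.060×3208.6 = 192.51 kg/min.

192.5 kg/min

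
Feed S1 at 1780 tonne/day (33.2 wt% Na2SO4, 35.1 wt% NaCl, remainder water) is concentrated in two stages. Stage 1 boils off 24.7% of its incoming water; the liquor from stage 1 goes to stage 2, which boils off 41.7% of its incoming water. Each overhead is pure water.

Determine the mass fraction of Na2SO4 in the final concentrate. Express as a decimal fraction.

0.404

water in feed = 1780×0.317 = 564.26 tonne/day.
After stage 1: water left = (1−0.247)×564.26 = 424.89; stream total = 1640.6 tonne/day.
After stage 2: water left = (1−0.417)×424.89 = 247.71; final concentrate = 1463.4 tonne/day.
Na2SO4 fraction = 590.96/1463.4 = 0.404.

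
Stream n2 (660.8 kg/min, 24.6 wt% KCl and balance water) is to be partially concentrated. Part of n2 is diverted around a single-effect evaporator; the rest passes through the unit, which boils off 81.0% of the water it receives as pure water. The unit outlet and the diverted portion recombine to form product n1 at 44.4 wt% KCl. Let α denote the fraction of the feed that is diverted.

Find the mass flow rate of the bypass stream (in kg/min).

All 660.8×0.246 = 162.56 kg/min of KCl reaches n1, so n1 = 162.56/0.444 = 366.12 kg/min and vapour = 294.68 kg/min.
The evaporator receives (1−α)·660.8 of feed at 0.754 water and removes 0.810 of that water:
0.810×0.754×(1−α)×660.8 = 294.68
(1−α) = 294.68/403.58 = 0.7302;  α = 0.2698.
Bypass flow = 0.2698×660.8 = 178.3 kg/min.

178.3 kg/min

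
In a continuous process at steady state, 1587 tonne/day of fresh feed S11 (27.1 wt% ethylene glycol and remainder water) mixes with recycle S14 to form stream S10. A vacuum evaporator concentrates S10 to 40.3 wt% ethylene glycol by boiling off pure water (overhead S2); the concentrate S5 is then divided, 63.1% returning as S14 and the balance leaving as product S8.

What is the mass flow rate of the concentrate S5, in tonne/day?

2892 tonne/day

Overall ethylene glycol balance (none leaves overhead): ethylene glycol in fresh feed = ethylene glycol in product, i.e. 1587×0.271 = (1−0.631)·S5·0.403.
S5 = 430.08/(0.403×0.369) = 2892.1 tonne/day.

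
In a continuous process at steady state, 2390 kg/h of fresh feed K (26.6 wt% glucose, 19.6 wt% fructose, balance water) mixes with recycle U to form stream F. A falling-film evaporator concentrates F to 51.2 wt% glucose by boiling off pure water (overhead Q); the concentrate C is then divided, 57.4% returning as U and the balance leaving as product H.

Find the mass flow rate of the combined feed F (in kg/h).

4063 kg/h

Overall glucose balance (none leaves overhead): glucose in fresh feed = glucose in product, i.e. 2390×0.266 = (1−0.574)·C·0.512.
C = 635.74/(0.512×0.426) = 2914.7 kg/h.
Recycle U = 0.574×2914.7 = 1673.1 kg/h.
Combined feed F = 2390 + 1673.1 = 4063.1 kg/h.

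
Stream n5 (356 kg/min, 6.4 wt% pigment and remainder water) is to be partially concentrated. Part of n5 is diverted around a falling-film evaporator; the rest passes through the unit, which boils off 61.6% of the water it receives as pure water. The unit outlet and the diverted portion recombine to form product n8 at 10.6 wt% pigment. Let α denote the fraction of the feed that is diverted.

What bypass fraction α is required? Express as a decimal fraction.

All 356×0.064 = 22.784 kg/min of pigment reaches n8, so n8 = 22.784/0.106 = 214.94 kg/min and vapour = 141.06 kg/min.
The evaporator receives (1−α)·356 of feed at 0.936 water and removes 0.616 of that water:
0.616×0.936×(1−α)×356 = 141.06
(1−α) = 141.06/205.26 = 0.6872;  α = 0.3128.

0.313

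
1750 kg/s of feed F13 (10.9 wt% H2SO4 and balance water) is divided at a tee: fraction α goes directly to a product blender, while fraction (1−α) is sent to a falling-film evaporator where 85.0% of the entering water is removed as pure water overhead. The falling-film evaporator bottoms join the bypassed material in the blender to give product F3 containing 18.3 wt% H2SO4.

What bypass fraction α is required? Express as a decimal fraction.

0.466

All 1750×0.109 = 190.75 kg/s of H2SO4 reaches F3, so F3 = 190.75/0.183 = 1042.3 kg/s and vapour = 707.65 kg/s.
The evaporator receives (1−α)·1750 of feed at 0.891 water and removes 0.850 of that water:
0.850×0.891×(1−α)×1750 = 707.65
(1−α) = 707.65/1325.4 = 0.5339;  α = 0.4661.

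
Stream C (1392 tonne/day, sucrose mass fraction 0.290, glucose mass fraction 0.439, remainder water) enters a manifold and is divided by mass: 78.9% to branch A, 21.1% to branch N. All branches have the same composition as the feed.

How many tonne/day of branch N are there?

Branch N flow = 0.211×1392 = 293.71 tonne/day.

293.7 tonne/day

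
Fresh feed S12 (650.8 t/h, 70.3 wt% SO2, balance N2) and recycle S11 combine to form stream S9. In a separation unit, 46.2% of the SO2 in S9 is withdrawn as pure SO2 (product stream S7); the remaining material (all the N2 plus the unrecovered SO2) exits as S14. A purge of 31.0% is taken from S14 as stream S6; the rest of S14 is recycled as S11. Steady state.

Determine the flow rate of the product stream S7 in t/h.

336.2 t/h

SO2 in S9: m_A = 650.8×0.703 + (1−0.310)·(1−0.462)·m_A, so m_A = 457.51/0.6288 = 727.62 t/h.
Product S7 = 0.462×727.62 = 336.16 t/h.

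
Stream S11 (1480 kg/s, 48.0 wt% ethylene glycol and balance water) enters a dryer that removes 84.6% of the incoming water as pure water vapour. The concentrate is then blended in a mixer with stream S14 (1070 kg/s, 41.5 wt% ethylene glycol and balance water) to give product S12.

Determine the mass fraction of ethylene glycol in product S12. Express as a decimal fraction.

Vapour removed = 0.846×0.520×1480 = 651.08 kg/s; concentrate = 828.92 kg/s.
ethylene glycol reaching the mixer = 710.4 (from concentrate) + 1070×0.415 = 1154.4 kg/s.
Product flow = 828.92 + 1070 = 1898.9 kg/s; ethylene glycol fraction = 0.608.

0.608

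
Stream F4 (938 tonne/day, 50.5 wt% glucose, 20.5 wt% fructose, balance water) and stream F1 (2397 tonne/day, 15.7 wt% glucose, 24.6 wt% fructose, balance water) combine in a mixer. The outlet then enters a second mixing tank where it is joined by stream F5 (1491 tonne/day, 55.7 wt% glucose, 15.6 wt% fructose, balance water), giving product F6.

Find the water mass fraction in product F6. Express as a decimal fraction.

Overall, product flow = 4826 tonne/day.
water in = 938×0.290 + 2397×0.597 + 1491×0.287 = 2130.9 tonne/day.
water fraction in F6 = 0.442.

0.442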